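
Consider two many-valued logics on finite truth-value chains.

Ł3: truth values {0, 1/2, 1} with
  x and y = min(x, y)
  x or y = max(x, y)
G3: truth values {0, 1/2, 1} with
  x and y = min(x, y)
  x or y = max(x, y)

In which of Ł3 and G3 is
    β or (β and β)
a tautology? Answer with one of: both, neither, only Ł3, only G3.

neither

In Ł3: at β = 0 the value is 0 — not a tautology.
In G3: at β = 0 the value is 0 — not a tautology.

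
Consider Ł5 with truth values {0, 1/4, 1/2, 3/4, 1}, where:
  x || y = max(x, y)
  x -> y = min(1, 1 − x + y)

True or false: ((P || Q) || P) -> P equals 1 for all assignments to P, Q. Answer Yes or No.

No

Counterexample: take P = 0, Q = 1/4.
P || Q = 0 || 1/4 = 1/4
(P || Q) || P = 1/4 || 0 = 1/4
((P || Q) || P) -> P = 1/4 -> 0 = 3/4
This gives 3/4 ≠ 1.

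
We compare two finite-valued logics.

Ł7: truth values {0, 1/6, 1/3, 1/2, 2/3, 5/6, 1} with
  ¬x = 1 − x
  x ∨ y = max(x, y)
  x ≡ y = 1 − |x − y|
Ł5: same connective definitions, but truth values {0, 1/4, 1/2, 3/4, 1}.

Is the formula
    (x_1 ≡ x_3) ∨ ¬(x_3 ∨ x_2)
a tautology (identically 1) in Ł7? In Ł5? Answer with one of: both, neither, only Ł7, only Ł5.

neither

In Ł7: at x_1 = 0, x_2 = 0, x_3 = 1/6 the value is 5/6 — not a tautology.
In Ł5: at x_1 = 0, x_2 = 0, x_3 = 1/4 the value is 3/4 — not a tautology.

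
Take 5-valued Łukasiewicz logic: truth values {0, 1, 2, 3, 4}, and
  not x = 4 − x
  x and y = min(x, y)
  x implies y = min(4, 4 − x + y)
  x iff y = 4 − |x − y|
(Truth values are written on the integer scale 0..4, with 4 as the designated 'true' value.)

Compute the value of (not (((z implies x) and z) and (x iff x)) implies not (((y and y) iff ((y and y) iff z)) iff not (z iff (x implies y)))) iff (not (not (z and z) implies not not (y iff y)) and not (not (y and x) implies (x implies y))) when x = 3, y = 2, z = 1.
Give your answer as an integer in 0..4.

z implies x = 1 implies 3 = 4
(z implies x) and z = 4 and 1 = 1
x iff x = 3 iff 3 = 4
((z implies x) and z) and (x iff x) = 1 and 4 = 1
not (((z implies x) and z) and (x iff x)) = not 1 = 3
y and y = 2 and 2 = 2
y and y = 2 and 2 = 2
(y and y) iff z = 2 iff 1 = 3
(y and y) iff ((y and y) iff z) = 2 iff 3 = 3
x implies y = 3 implies 2 = 3
z iff (x implies y) = 1 iff 3 = 2
not (z iff (x implies y)) = not 2 = 2
((y and y) iff ((y and y) iff z)) iff not (z iff (x implies y)) = 3 iff 2 = 3
not (((y and y) iff ((y and y) iff z)) iff not (z iff (x implies y))) = not 3 = 1
not (((z implies x) and z) and (x iff x)) implies not (((y and y) iff ((y and y) iff z)) iff not (z iff (x implies y))) = 3 implies 1 = 2
z and z = 1 and 1 = 1
not (z and z) = not 1 = 3
y iff y = 2 iff 2 = 4
not (y iff y) = not 4 = 0
not not (y iff y) = not 0 = 4
not (z and z) implies not not (y iff y) = 3 implies 4 = 4
not (not (z and z) implies not not (y iff y)) = not 4 = 0
y and x = 2 and 3 = 2
not (y and x) = not 2 = 2
x implies y = 3 implies 2 = 3
not (y and x) implies (x implies y) = 2 implies 3 = 4
not (not (y and x) implies (x implies y)) = not 4 = 0
not (not (z and z) implies not not (y iff y)) and not (not (y and x) implies (x implies y)) = 0 and 0 = 0
(not (((z implies x) and z) and (x iff x)) implies not (((y and y) iff ((y and y) iff z)) iff not (z iff (x implies y)))) iff (not (not (z and z) implies not not (y iff y)) and not (not (y and x) implies (x implies y))) = 2 iff 0 = 2

2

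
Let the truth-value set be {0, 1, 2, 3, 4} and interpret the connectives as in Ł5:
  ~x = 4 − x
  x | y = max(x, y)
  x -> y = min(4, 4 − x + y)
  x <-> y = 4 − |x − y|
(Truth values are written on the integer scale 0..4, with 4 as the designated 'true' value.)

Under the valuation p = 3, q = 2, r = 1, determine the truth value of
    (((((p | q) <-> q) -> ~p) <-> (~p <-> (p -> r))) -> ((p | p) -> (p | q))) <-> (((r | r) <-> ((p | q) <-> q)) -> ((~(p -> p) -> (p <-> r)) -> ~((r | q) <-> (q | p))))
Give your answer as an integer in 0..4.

3

p | q = 3 | 2 = 3
(p | q) <-> q = 3 <-> 2 = 3
~p = ~3 = 1
((p | q) <-> q) -> ~p = 3 -> 1 = 2
~p = ~3 = 1
p -> r = 3 -> 1 = 2
~p <-> (p -> r) = 1 <-> 2 = 3
(((p | q) <-> q) -> ~p) <-> (~p <-> (p -> r)) = 2 <-> 3 = 3
p | p = 3 | 3 = 3
p | q = 3 | 2 = 3
(p | p) -> (p | q) = 3 -> 3 = 4
((((p | q) <-> q) -> ~p) <-> (~p <-> (p -> r))) -> ((p | p) -> (p | q)) = 3 -> 4 = 4
r | r = 1 | 1 = 1
p | q = 3 | 2 = 3
(p | q) <-> q = 3 <-> 2 = 3
(r | r) <-> ((p | q) <-> q) = 1 <-> 3 = 2
p -> p = 3 -> 3 = 4
~(p -> p) = ~4 = 0
p <-> r = 3 <-> 1 = 2
~(p -> p) -> (p <-> r) = 0 -> 2 = 4
r | q = 1 | 2 = 2
q | p = 2 | 3 = 3
(r | q) <-> (q | p) = 2 <-> 3 = 3
~((r | q) <-> (q | p)) = ~3 = 1
(~(p -> p) -> (p <-> r)) -> ~((r | q) <-> (q | p)) = 4 -> 1 = 1
((r | r) <-> ((p | q) <-> q)) -> ((~(p -> p) -> (p <-> r)) -> ~((r | q) <-> (q | p))) = 2 -> 1 = 3
(((((p | q) <-> q) -> ~p) <-> (~p <-> (p -> r))) -> ((p | p) -> (p | q))) <-> (((r | r) <-> ((p | q) <-> q)) -> ((~(p -> p) -> (p <-> r)) -> ~((r | q) <-> (q | p)))) = 4 <-> 3 = 3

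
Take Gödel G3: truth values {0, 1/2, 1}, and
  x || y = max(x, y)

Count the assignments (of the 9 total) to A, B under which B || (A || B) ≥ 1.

A = 0, B = 0 ↦ 0  <
A = 0, B = 1/2 ↦ 1/2  <
A = 0, B = 1 ↦ 1  ≥
A = 1/2, B = 0 ↦ 1/2  <
A = 1/2, B = 1/2 ↦ 1/2  <
A = 1/2, B = 1 ↦ 1  ≥
A = 1, B = 0 ↦ 1  ≥
A = 1, B = 1/2 ↦ 1  ≥
A = 1, B = 1 ↦ 1  ≥
So 5 of the 9 assignments meet the threshold.

5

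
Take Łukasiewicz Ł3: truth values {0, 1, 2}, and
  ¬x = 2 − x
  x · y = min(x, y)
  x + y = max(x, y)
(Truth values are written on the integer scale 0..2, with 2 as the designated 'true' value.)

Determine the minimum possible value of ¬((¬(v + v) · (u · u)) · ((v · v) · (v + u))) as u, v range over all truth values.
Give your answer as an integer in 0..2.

Take u = 1, v = 1:
v + v = 1 + 1 = 1
¬(v + v) = ¬1 = 1
u · u = 1 · 1 = 1
¬(v + v) · (u · u) = 1 · 1 = 1
v · v = 1 · 1 = 1
v + u = 1 + 1 = 1
(v · v) · (v + u) = 1 · 1 = 1
(¬(v + v) · (u · u)) · ((v · v) · (v + u)) = 1 · 1 = 1
¬((¬(v + v) · (u · u)) · ((v · v) · (v + u))) = ¬1 = 1
No assignment yields a value below 1, so this is the minimum.

1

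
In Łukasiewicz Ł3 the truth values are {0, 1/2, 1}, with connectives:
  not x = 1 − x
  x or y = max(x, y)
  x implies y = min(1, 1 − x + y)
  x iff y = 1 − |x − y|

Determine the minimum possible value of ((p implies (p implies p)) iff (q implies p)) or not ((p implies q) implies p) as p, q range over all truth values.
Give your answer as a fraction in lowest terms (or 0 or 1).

1/2

Take p = 1/2, q = 1:
p implies p = 1/2 implies 1/2 = 1
p implies (p implies p) = 1/2 implies 1 = 1
q implies p = 1 implies 1/2 = 1/2
(p implies (p implies p)) iff (q implies p) = 1 iff 1/2 = 1/2
p implies q = 1/2 implies 1 = 1
(p implies q) implies p = 1 implies 1/2 = 1/2
not ((p implies q) implies p) = not 1/2 = 1/2
((p implies (p implies p)) iff (q implies p)) or not ((p implies q) implies p) = 1/2 or 1/2 = 1/2
No assignment yields a value below 1/2, so this is the minimum.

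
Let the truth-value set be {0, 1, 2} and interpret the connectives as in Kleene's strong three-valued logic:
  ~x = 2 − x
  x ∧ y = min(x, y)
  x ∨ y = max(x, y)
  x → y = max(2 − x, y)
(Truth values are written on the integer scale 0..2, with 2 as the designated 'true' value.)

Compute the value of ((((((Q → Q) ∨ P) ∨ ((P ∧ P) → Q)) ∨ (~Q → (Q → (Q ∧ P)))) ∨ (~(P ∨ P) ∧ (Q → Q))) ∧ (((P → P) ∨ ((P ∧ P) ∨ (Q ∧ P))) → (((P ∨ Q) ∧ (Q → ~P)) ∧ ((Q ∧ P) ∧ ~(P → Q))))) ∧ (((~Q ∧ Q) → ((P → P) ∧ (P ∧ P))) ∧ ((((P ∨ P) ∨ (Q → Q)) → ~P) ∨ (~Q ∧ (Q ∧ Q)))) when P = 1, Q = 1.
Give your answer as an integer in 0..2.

1

Q → Q = 1 → 1 = 1
(Q → Q) ∨ P = 1 ∨ 1 = 1
P ∧ P = 1 ∧ 1 = 1
(P ∧ P) → Q = 1 → 1 = 1
((Q → Q) ∨ P) ∨ ((P ∧ P) → Q) = 1 ∨ 1 = 1
~Q = ~1 = 1
Q ∧ P = 1 ∧ 1 = 1
Q → (Q ∧ P) = 1 → 1 = 1
~Q → (Q → (Q ∧ P)) = 1 → 1 = 1
(((Q → Q) ∨ P) ∨ ((P ∧ P) → Q)) ∨ (~Q → (Q → (Q ∧ P))) = 1 ∨ 1 = 1
P ∨ P = 1 ∨ 1 = 1
~(P ∨ P) = ~1 = 1
Q → Q = 1 → 1 = 1
~(P ∨ P) ∧ (Q → Q) = 1 ∧ 1 = 1
((((Q → Q) ∨ P) ∨ ((P ∧ P) → Q)) ∨ (~Q → (Q → (Q ∧ P)))) ∨ (~(P ∨ P) ∧ (Q → Q)) = 1 ∨ 1 = 1
P → P = 1 → 1 = 1
P ∧ P = 1 ∧ 1 = 1
Q ∧ P = 1 ∧ 1 = 1
(P ∧ P) ∨ (Q ∧ P) = 1 ∨ 1 = 1
(P → P) ∨ ((P ∧ P) ∨ (Q ∧ P)) = 1 ∨ 1 = 1
P ∨ Q = 1 ∨ 1 = 1
~P = ~1 = 1
Q → ~P = 1 → 1 = 1
(P ∨ Q) ∧ (Q → ~P) = 1 ∧ 1 = 1
Q ∧ P = 1 ∧ 1 = 1
P → Q = 1 → 1 = 1
~(P → Q) = ~1 = 1
(Q ∧ P) ∧ ~(P → Q) = 1 ∧ 1 = 1
((P ∨ Q) ∧ (Q → ~P)) ∧ ((Q ∧ P) ∧ ~(P → Q)) = 1 ∧ 1 = 1
((P → P) ∨ ((P ∧ P) ∨ (Q ∧ P))) → (((P ∨ Q) ∧ (Q → ~P)) ∧ ((Q ∧ P) ∧ ~(P → Q))) = 1 → 1 = 1
(((((Q → Q) ∨ P) ∨ ((P ∧ P) → Q)) ∨ (~Q → (Q → (Q ∧ P)))) ∨ (~(P ∨ P) ∧ (Q → Q))) ∧ (((P → P) ∨ ((P ∧ P) ∨ (Q ∧ P))) → (((P ∨ Q) ∧ (Q → ~P)) ∧ ((Q ∧ P) ∧ ~(P → Q)))) = 1 ∧ 1 = 1
~Q = ~1 = 1
~Q ∧ Q = 1 ∧ 1 = 1
P → P = 1 → 1 = 1
P ∧ P = 1 ∧ 1 = 1
(P → P) ∧ (P ∧ P) = 1 ∧ 1 = 1
(~Q ∧ Q) → ((P → P) ∧ (P ∧ P)) = 1 → 1 = 1
P ∨ P = 1 ∨ 1 = 1
Q → Q = 1 → 1 = 1
(P ∨ P) ∨ (Q → Q) = 1 ∨ 1 = 1
~P = ~1 = 1
((P ∨ P) ∨ (Q → Q)) → ~P = 1 → 1 = 1
~Q = ~1 = 1
Q ∧ Q = 1 ∧ 1 = 1
~Q ∧ (Q ∧ Q) = 1 ∧ 1 = 1
(((P ∨ P) ∨ (Q → Q)) → ~P) ∨ (~Q ∧ (Q ∧ Q)) = 1 ∨ 1 = 1
((~Q ∧ Q) → ((P → P) ∧ (P ∧ P))) ∧ ((((P ∨ P) ∨ (Q → Q)) → ~P) ∨ (~Q ∧ (Q ∧ Q))) = 1 ∧ 1 = 1
((((((Q → Q) ∨ P) ∨ ((P ∧ P) → Q)) ∨ (~Q → (Q → (Q ∧ P)))) ∨ (~(P ∨ P) ∧ (Q → Q))) ∧ (((P → P) ∨ ((P ∧ P) ∨ (Q ∧ P))) → (((P ∨ Q) ∧ (Q → ~P)) ∧ ((Q ∧ P) ∧ ~(P → Q))))) ∧ (((~Q ∧ Q) → ((P → P) ∧ (P ∧ P))) ∧ ((((P ∨ P) ∨ (Q → Q)) → ~P) ∨ (~Q ∧ (Q ∧ Q)))) = 1 ∧ 1 = 1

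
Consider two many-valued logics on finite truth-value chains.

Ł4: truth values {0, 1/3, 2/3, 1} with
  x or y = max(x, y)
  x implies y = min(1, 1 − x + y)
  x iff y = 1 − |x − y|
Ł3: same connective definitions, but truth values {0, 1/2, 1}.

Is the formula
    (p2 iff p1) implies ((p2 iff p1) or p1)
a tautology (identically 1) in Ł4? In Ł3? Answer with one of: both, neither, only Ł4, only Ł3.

both

In Ł4: every assignment gives 1 — tautology.
In Ł3: every assignment gives 1 — tautology.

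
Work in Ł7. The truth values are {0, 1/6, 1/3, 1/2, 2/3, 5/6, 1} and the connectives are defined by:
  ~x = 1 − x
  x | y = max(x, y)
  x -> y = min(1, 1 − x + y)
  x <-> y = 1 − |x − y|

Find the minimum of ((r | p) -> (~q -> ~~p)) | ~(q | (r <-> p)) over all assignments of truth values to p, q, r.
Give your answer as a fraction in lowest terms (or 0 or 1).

Take p = 0, q = 0, r = 1/2:
r | p = 1/2 | 0 = 1/2
~q = ~0 = 1
~p = ~0 = 1
~~p = ~1 = 0
~q -> ~~p = 1 -> 0 = 0
(r | p) -> (~q -> ~~p) = 1/2 -> 0 = 1/2
r <-> p = 1/2 <-> 0 = 1/2
q | (r <-> p) = 0 | 1/2 = 1/2
~(q | (r <-> p)) = ~1/2 = 1/2
((r | p) -> (~q -> ~~p)) | ~(q | (r <-> p)) = 1/2 | 1/2 = 1/2
No assignment yields a value below 1/2, so this is the minimum.

1/2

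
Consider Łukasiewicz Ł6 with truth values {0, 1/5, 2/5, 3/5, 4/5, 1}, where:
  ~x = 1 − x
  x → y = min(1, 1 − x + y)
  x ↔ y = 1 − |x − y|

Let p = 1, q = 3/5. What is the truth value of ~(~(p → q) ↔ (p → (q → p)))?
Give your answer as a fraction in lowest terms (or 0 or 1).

p → q = 1 → 3/5 = 3/5
~(p → q) = ~3/5 = 2/5
q → p = 3/5 → 1 = 1
p → (q → p) = 1 → 1 = 1
~(p → q) ↔ (p → (q → p)) = 2/5 ↔ 1 = 2/5
~(~(p → q) ↔ (p → (q → p))) = ~2/5 = 3/5

3/5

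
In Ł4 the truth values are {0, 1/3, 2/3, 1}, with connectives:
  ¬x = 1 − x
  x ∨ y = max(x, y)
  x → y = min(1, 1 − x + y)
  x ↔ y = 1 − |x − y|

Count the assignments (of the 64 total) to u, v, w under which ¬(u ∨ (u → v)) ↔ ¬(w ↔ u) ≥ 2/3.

43

value 1: 19 assignments (counts)
value 2/3: 24 assignments (counts)
value 1/3: 13 assignments
value 0: 8 assignments
So 43 of the 64 assignments meet the threshold.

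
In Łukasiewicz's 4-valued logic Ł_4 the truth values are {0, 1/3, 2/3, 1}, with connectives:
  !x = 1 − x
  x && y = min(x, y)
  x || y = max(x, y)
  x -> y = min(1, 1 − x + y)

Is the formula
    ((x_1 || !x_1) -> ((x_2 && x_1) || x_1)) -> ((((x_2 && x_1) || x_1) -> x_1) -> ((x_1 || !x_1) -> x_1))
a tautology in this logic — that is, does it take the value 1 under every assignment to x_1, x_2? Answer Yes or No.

Yes

x_1 = 0, x_2 = 0 ↦ 1
x_1 = 0, x_2 = 1/3 ↦ 1
x_1 = 0, x_2 = 2/3 ↦ 1
x_1 = 0, x_2 = 1 ↦ 1
x_1 = 1/3, x_2 = 0 ↦ 1
x_1 = 1/3, x_2 = 1/3 ↦ 1
x_1 = 1/3, x_2 = 2/3 ↦ 1
x_1 = 1/3, x_2 = 1 ↦ 1
x_1 = 2/3, x_2 = 0 ↦ 1
x_1 = 2/3, x_2 = 1/3 ↦ 1
x_1 = 2/3, x_2 = 2/3 ↦ 1
x_1 = 2/3, x_2 = 1 ↦ 1
x_1 = 1, x_2 = 0 ↦ 1
x_1 = 1, x_2 = 1/3 ↦ 1
x_1 = 1, x_2 = 2/3 ↦ 1
x_1 = 1, x_2 = 1 ↦ 1
Every assignment gives a value ≥ 1.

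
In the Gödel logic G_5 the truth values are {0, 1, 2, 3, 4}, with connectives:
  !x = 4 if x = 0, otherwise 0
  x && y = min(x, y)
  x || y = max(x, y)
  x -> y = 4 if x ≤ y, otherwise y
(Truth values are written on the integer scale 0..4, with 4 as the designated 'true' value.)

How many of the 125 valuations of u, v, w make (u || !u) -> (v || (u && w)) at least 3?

value 4: 75 assignments (counts)
value 3: 12 assignments (counts)
value 2: 15 assignments
value 1: 14 assignments
value 0: 9 assignments
So 87 of the 125 assignments meet the threshold.

87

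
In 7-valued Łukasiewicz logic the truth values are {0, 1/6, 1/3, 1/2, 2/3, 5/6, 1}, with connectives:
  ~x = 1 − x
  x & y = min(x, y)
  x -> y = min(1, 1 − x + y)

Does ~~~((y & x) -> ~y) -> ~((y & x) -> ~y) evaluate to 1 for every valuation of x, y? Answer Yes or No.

Yes

At x = 5/6, y = 1, for instance:
y & x = 1 & 5/6 = 5/6
~y = ~1 = 0
(y & x) -> ~y = 5/6 -> 0 = 1/6
~((y & x) -> ~y) = ~1/6 = 5/6
~~((y & x) -> ~y) = ~5/6 = 1/6
~~~((y & x) -> ~y) = ~1/6 = 5/6
~~~((y & x) -> ~y) -> ~((y & x) -> ~y) = 5/6 -> 5/6 = 1
and checking the remaining 48 assignments likewise gives ≥ 1 in every case.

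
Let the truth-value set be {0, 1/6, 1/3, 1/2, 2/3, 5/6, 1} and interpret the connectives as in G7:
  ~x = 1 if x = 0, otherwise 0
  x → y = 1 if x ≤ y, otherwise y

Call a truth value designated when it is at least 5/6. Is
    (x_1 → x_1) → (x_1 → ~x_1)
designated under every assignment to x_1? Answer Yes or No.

Counterexample: take x_1 = 1/6.
x_1 → x_1 = 1/6 → 1/6 = 1
~x_1 = ~1/6 = 0
x_1 → ~x_1 = 1/6 → 0 = 0
(x_1 → x_1) → (x_1 → ~x_1) = 1 → 0 = 0
This gives 0, which is below 5/6.

No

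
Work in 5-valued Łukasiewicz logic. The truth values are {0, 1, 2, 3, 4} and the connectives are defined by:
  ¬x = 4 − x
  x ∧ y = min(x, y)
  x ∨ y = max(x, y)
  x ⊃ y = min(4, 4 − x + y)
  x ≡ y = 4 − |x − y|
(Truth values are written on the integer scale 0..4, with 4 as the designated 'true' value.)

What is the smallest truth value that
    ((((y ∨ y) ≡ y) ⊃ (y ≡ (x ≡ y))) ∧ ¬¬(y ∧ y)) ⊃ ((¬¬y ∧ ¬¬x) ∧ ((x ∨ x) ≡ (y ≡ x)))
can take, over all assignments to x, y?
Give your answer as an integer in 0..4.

Take x = 0, y = 2:
y ∨ y = 2 ∨ 2 = 2
(y ∨ y) ≡ y = 2 ≡ 2 = 4
x ≡ y = 0 ≡ 2 = 2
y ≡ (x ≡ y) = 2 ≡ 2 = 4
((y ∨ y) ≡ y) ⊃ (y ≡ (x ≡ y)) = 4 ⊃ 4 = 4
y ∧ y = 2 ∧ 2 = 2
¬(y ∧ y) = ¬2 = 2
¬¬(y ∧ y) = ¬2 = 2
(((y ∨ y) ≡ y) ⊃ (y ≡ (x ≡ y))) ∧ ¬¬(y ∧ y) = 4 ∧ 2 = 2
¬y = ¬2 = 2
¬¬y = ¬2 = 2
¬x = ¬0 = 4
¬¬x = ¬4 = 0
¬¬y ∧ ¬¬x = 2 ∧ 0 = 0
x ∨ x = 0 ∨ 0 = 0
y ≡ x = 2 ≡ 0 = 2
(x ∨ x) ≡ (y ≡ x) = 0 ≡ 2 = 2
(¬¬y ∧ ¬¬x) ∧ ((x ∨ x) ≡ (y ≡ x)) = 0 ∧ 2 = 0
((((y ∨ y) ≡ y) ⊃ (y ≡ (x ≡ y))) ∧ ¬¬(y ∧ y)) ⊃ ((¬¬y ∧ ¬¬x) ∧ ((x ∨ x) ≡ (y ≡ x))) = 2 ⊃ 0 = 2
No assignment yields a value below 2, so this is the minimum.

2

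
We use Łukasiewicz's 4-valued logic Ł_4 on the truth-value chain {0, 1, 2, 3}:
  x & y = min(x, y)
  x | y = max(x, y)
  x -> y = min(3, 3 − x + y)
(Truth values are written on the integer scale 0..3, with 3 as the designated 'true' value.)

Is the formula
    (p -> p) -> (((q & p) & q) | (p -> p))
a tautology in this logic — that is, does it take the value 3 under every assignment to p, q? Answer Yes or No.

p = 0, q = 0 ↦ 3
p = 0, q = 1 ↦ 3
p = 0, q = 2 ↦ 3
p = 0, q = 3 ↦ 3
p = 1, q = 0 ↦ 3
p = 1, q = 1 ↦ 3
p = 1, q = 2 ↦ 3
p = 1, q = 3 ↦ 3
p = 2, q = 0 ↦ 3
p = 2, q = 1 ↦ 3
p = 2, q = 2 ↦ 3
p = 2, q = 3 ↦ 3
p = 3, q = 0 ↦ 3
p = 3, q = 1 ↦ 3
p = 3, q = 2 ↦ 3
p = 3, q = 3 ↦ 3
Every assignment gives a value ≥ 3.

Yes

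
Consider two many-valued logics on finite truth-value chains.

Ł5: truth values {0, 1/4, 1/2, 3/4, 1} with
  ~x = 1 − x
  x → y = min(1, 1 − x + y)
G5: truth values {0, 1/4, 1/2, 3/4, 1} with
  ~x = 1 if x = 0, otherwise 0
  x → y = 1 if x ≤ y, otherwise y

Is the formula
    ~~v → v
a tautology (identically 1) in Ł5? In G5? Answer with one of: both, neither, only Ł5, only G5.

In Ł5: every assignment gives 1 — tautology.
In G5: at v = 1/4 the value is 1/4 — not a tautology.

only Ł5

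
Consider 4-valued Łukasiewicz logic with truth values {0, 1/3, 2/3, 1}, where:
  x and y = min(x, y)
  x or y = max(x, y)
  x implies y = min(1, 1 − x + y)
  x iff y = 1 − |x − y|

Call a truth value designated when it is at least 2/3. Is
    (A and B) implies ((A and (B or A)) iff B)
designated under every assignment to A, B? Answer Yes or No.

Yes

A = 0, B = 0 ↦ 1
A = 0, B = 1/3 ↦ 1
A = 0, B = 2/3 ↦ 1
A = 0, B = 1 ↦ 1
A = 1/3, B = 0 ↦ 1
A = 1/3, B = 1/3 ↦ 1
A = 1/3, B = 2/3 ↦ 1
A = 1/3, B = 1 ↦ 1
A = 2/3, B = 0 ↦ 1
A = 2/3, B = 1/3 ↦ 1
A = 2/3, B = 2/3 ↦ 1
A = 2/3, B = 1 ↦ 1
A = 1, B = 0 ↦ 1
A = 1, B = 1/3 ↦ 1
A = 1, B = 2/3 ↦ 1
A = 1, B = 1 ↦ 1
Every assignment gives a value ≥ 2/3.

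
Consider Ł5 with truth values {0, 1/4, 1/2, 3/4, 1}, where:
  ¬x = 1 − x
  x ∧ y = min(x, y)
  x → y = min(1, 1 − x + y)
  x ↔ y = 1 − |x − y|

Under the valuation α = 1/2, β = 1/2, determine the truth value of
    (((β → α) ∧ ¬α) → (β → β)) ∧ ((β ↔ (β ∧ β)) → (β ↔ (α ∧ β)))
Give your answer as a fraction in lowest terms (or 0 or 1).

1

β → α = 1/2 → 1/2 = 1
¬α = ¬1/2 = 1/2
(β → α) ∧ ¬α = 1 ∧ 1/2 = 1/2
β → β = 1/2 → 1/2 = 1
((β → α) ∧ ¬α) → (β → β) = 1/2 → 1 = 1
β ∧ β = 1/2 ∧ 1/2 = 1/2
β ↔ (β ∧ β) = 1/2 ↔ 1/2 = 1
α ∧ β = 1/2 ∧ 1/2 = 1/2
β ↔ (α ∧ β) = 1/2 ↔ 1/2 = 1
(β ↔ (β ∧ β)) → (β ↔ (α ∧ β)) = 1 → 1 = 1
(((β → α) ∧ ¬α) → (β → β)) ∧ ((β ↔ (β ∧ β)) → (β ↔ (α ∧ β))) = 1 ∧ 1 = 1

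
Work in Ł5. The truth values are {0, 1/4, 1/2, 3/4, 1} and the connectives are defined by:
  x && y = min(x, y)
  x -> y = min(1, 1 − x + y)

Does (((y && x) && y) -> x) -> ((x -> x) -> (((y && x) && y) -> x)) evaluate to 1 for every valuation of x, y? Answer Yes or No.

At x = 3/4, y = 1/2, for instance:
y && x = 1/2 && 3/4 = 1/2
(y && x) && y = 1/2 && 1/2 = 1/2
((y && x) && y) -> x = 1/2 -> 3/4 = 1
x -> x = 3/4 -> 3/4 = 1
((y && x) && y) -> x = 1/2 -> 3/4 = 1
(x -> x) -> (((y && x) && y) -> x) = 1 -> 1 = 1
(((y && x) && y) -> x) -> ((x -> x) -> (((y && x) && y) -> x)) = 1 -> 1 = 1
and checking the remaining 24 assignments likewise gives ≥ 1 in every case.

Yes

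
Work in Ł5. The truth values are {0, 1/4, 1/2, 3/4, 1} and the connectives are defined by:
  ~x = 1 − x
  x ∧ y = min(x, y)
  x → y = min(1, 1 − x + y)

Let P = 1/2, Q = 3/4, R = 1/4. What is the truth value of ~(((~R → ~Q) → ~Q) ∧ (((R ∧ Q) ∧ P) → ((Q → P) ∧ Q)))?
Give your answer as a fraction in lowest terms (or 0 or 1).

~R = ~1/4 = 3/4
~Q = ~3/4 = 1/4
~R → ~Q = 3/4 → 1/4 = 1/2
~Q = ~3/4 = 1/4
(~R → ~Q) → ~Q = 1/2 → 1/4 = 3/4
R ∧ Q = 1/4 ∧ 3/4 = 1/4
(R ∧ Q) ∧ P = 1/4 ∧ 1/2 = 1/4
Q → P = 3/4 → 1/2 = 3/4
(Q → P) ∧ Q = 3/4 ∧ 3/4 = 3/4
((R ∧ Q) ∧ P) → ((Q → P) ∧ Q) = 1/4 → 3/4 = 1
((~R → ~Q) → ~Q) ∧ (((R ∧ Q) ∧ P) → ((Q → P) ∧ Q)) = 3/4 ∧ 1 = 3/4
~(((~R → ~Q) → ~Q) ∧ (((R ∧ Q) ∧ P) → ((Q → P) ∧ Q))) = ~3/4 = 1/4

1/4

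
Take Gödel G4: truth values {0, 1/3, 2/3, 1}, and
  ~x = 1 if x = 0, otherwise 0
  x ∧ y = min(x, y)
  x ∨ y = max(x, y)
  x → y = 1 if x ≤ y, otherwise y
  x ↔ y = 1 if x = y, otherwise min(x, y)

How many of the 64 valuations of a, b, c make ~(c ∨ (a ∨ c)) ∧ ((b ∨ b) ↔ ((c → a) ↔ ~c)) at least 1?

value 1: 1 assignment (counts)
value 2/3: 1 assignment
value 1/3: 1 assignment
value 0: 61 assignments
So 1 of the 64 assignments meets the threshold.

1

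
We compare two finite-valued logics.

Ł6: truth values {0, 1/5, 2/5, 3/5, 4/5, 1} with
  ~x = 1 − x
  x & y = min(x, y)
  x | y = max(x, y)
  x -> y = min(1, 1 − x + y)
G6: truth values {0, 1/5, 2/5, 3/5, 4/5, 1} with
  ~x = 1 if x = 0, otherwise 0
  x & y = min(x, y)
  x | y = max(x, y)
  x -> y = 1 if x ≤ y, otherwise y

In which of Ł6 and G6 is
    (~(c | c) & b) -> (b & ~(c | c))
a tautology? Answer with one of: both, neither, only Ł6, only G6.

In Ł6: every assignment gives 1 — tautology.
In G6: every assignment gives 1 — tautology.

both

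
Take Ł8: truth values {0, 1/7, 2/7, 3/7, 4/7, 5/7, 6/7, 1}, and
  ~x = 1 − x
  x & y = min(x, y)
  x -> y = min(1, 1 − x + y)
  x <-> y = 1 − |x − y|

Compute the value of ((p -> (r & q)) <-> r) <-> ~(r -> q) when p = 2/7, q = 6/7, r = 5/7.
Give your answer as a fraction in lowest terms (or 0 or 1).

2/7

r & q = 5/7 & 6/7 = 5/7
p -> (r & q) = 2/7 -> 5/7 = 1
(p -> (r & q)) <-> r = 1 <-> 5/7 = 5/7
r -> q = 5/7 -> 6/7 = 1
~(r -> q) = ~1 = 0
((p -> (r & q)) <-> r) <-> ~(r -> q) = 5/7 <-> 0 = 2/7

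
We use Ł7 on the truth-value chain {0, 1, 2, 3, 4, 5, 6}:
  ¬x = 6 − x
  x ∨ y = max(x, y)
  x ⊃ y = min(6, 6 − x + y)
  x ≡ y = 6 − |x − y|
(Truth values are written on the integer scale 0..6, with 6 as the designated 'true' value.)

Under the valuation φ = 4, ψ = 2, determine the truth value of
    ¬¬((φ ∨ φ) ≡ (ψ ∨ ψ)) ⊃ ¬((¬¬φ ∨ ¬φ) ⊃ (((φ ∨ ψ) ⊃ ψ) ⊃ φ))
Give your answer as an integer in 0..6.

φ ∨ φ = 4 ∨ 4 = 4
ψ ∨ ψ = 2 ∨ 2 = 2
(φ ∨ φ) ≡ (ψ ∨ ψ) = 4 ≡ 2 = 4
¬((φ ∨ φ) ≡ (ψ ∨ ψ)) = ¬4 = 2
¬¬((φ ∨ φ) ≡ (ψ ∨ ψ)) = ¬2 = 4
¬φ = ¬4 = 2
¬¬φ = ¬2 = 4
¬φ = ¬4 = 2
¬¬φ ∨ ¬φ = 4 ∨ 2 = 4
φ ∨ ψ = 4 ∨ 2 = 4
(φ ∨ ψ) ⊃ ψ = 4 ⊃ 2 = 4
((φ ∨ ψ) ⊃ ψ) ⊃ φ = 4 ⊃ 4 = 6
(¬¬φ ∨ ¬φ) ⊃ (((φ ∨ ψ) ⊃ ψ) ⊃ φ) = 4 ⊃ 6 = 6
¬((¬¬φ ∨ ¬φ) ⊃ (((φ ∨ ψ) ⊃ ψ) ⊃ φ)) = ¬6 = 0
¬¬((φ ∨ φ) ≡ (ψ ∨ ψ)) ⊃ ¬((¬¬φ ∨ ¬φ) ⊃ (((φ ∨ ψ) ⊃ ψ) ⊃ φ)) = 4 ⊃ 0 = 2

2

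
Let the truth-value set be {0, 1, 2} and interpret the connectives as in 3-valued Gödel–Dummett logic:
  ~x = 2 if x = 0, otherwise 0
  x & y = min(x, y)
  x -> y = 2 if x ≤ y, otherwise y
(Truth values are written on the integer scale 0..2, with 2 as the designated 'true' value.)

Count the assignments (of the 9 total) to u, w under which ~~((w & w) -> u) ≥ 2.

u = 0, w = 0 ↦ 2  ≥
u = 0, w = 1 ↦ 0  <
u = 0, w = 2 ↦ 0  <
u = 1, w = 0 ↦ 2  ≥
u = 1, w = 1 ↦ 2  ≥
u = 1, w = 2 ↦ 2  ≥
u = 2, w = 0 ↦ 2  ≥
u = 2, w = 1 ↦ 2  ≥
u = 2, w = 2 ↦ 2  ≥
So 7 of the 9 assignments meet the threshold.

7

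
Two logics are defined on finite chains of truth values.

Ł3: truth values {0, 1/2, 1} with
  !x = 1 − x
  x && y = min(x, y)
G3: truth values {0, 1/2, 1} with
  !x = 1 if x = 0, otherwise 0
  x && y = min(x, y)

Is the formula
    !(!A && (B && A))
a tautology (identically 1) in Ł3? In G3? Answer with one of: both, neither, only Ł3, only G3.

only G3

In Ł3: at A = 1/2, B = 1/2 the value is 1/2 — not a tautology.
In G3: every assignment gives 1 — tautology.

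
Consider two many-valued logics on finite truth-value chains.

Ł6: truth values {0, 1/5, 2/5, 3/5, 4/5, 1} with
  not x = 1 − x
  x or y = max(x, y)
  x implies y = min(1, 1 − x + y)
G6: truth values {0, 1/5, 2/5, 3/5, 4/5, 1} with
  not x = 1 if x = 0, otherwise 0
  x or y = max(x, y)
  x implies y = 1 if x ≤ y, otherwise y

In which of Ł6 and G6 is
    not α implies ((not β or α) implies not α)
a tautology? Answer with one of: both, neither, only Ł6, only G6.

In Ł6: every assignment gives 1 — tautology.
In G6: every assignment gives 1 — tautology.

both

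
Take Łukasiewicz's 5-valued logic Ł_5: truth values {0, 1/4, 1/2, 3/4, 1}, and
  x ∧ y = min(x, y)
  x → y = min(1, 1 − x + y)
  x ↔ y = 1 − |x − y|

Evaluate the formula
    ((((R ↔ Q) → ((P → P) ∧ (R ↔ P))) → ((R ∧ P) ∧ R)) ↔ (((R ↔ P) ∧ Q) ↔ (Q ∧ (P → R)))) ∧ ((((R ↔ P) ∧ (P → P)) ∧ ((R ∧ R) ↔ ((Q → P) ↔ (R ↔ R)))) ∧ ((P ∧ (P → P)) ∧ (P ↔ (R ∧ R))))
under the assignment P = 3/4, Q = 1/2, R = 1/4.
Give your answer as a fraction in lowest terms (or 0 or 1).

1/4

R ↔ Q = 1/4 ↔ 1/2 = 3/4
P → P = 3/4 → 3/4 = 1
R ↔ P = 1/4 ↔ 3/4 = 1/2
(P → P) ∧ (R ↔ P) = 1 ∧ 1/2 = 1/2
(R ↔ Q) → ((P → P) ∧ (R ↔ P)) = 3/4 → 1/2 = 3/4
R ∧ P = 1/4 ∧ 3/4 = 1/4
(R ∧ P) ∧ R = 1/4 ∧ 1/4 = 1/4
((R ↔ Q) → ((P → P) ∧ (R ↔ P))) → ((R ∧ P) ∧ R) = 3/4 → 1/4 = 1/2
R ↔ P = 1/4 ↔ 3/4 = 1/2
(R ↔ P) ∧ Q = 1/2 ∧ 1/2 = 1/2
P → R = 3/4 → 1/4 = 1/2
Q ∧ (P → R) = 1/2 ∧ 1/2 = 1/2
((R ↔ P) ∧ Q) ↔ (Q ∧ (P → R)) = 1/2 ↔ 1/2 = 1
(((R ↔ Q) → ((P → P) ∧ (R ↔ P))) → ((R ∧ P) ∧ R)) ↔ (((R ↔ P) ∧ Q) ↔ (Q ∧ (P → R))) = 1/2 ↔ 1 = 1/2
R ↔ P = 1/4 ↔ 3/4 = 1/2
P → P = 3/4 → 3/4 = 1
(R ↔ P) ∧ (P → P) = 1/2 ∧ 1 = 1/2
R ∧ R = 1/4 ∧ 1/4 = 1/4
Q → P = 1/2 → 3/4 = 1
R ↔ R = 1/4 ↔ 1/4 = 1
(Q → P) ↔ (R ↔ R) = 1 ↔ 1 = 1
(R ∧ R) ↔ ((Q → P) ↔ (R ↔ R)) = 1/4 ↔ 1 = 1/4
((R ↔ P) ∧ (P → P)) ∧ ((R ∧ R) ↔ ((Q → P) ↔ (R ↔ R))) = 1/2 ∧ 1/4 = 1/4
P → P = 3/4 → 3/4 = 1
P ∧ (P → P) = 3/4 ∧ 1 = 3/4
R ∧ R = 1/4 ∧ 1/4 = 1/4
P ↔ (R ∧ R) = 3/4 ↔ 1/4 = 1/2
(P ∧ (P → P)) ∧ (P ↔ (R ∧ R)) = 3/4 ∧ 1/2 = 1/2
(((R ↔ P) ∧ (P → P)) ∧ ((R ∧ R) ↔ ((Q → P) ↔ (R ↔ R)))) ∧ ((P ∧ (P → P)) ∧ (P ↔ (R ∧ R))) = 1/4 ∧ 1/2 = 1/4
((((R ↔ Q) → ((P → P) ∧ (R ↔ P))) → ((R ∧ P) ∧ R)) ↔ (((R ↔ P) ∧ Q) ↔ (Q ∧ (P → R)))) ∧ ((((R ↔ P) ∧ (P → P)) ∧ ((R ∧ R) ↔ ((Q → P) ↔ (R ↔ R)))) ∧ ((P ∧ (P → P)) ∧ (P ↔ (R ∧ R)))) = 1/2 ∧ 1/4 = 1/4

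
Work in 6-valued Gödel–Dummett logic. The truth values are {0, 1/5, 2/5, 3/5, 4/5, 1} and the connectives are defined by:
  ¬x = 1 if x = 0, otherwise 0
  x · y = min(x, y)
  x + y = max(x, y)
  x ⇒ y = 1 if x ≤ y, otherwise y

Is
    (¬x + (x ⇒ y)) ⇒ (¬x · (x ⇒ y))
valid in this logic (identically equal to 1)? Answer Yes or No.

Counterexample: take x = 1/5, y = 1/5.
¬x = ¬1/5 = 0
x ⇒ y = 1/5 ⇒ 1/5 = 1
¬x + (x ⇒ y) = 0 + 1 = 1
¬x = ¬1/5 = 0
x ⇒ y = 1/5 ⇒ 1/5 = 1
¬x · (x ⇒ y) = 0 · 1 = 0
(¬x + (x ⇒ y)) ⇒ (¬x · (x ⇒ y)) = 1 ⇒ 0 = 0
This gives 0 ≠ 1.

No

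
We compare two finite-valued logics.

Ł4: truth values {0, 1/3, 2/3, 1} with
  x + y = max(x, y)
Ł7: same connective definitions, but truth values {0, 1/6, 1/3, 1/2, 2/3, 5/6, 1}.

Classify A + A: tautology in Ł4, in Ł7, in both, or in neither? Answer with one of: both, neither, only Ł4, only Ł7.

neither

In Ł4: at A = 0 the value is 0 — not a tautology.
In Ł7: at A = 0 the value is 0 — not a tautology.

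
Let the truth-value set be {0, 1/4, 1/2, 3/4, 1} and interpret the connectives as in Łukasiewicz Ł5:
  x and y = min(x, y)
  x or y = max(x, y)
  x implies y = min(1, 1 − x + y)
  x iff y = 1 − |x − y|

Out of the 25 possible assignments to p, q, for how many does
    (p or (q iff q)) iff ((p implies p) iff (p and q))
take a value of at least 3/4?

4

value 1: 1 assignment (counts)
value 3/4: 3 assignments (counts)
value 1/2: 5 assignments
value 1/4: 7 assignments
value 0: 9 assignments
So 4 of the 25 assignments meet the threshold.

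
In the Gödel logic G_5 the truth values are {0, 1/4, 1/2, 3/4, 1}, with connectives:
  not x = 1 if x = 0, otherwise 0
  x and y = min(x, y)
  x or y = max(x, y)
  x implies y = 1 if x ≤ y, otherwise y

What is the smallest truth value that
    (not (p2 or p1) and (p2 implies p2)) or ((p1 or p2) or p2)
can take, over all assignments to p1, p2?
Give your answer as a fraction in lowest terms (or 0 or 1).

1/4

Take p1 = 0, p2 = 1/4:
p2 or p1 = 1/4 or 0 = 1/4
not (p2 or p1) = not 1/4 = 0
p2 implies p2 = 1/4 implies 1/4 = 1
not (p2 or p1) and (p2 implies p2) = 0 and 1 = 0
p1 or p2 = 0 or 1/4 = 1/4
(p1 or p2) or p2 = 1/4 or 1/4 = 1/4
(not (p2 or p1) and (p2 implies p2)) or ((p1 or p2) or p2) = 0 or 1/4 = 1/4
No assignment yields a value below 1/4, so this is the minimum.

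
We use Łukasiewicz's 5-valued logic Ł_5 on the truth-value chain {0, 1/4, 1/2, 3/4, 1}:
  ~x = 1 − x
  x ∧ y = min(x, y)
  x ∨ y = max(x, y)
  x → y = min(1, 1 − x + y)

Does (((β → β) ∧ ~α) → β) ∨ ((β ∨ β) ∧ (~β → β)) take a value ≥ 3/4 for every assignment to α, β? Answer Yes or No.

Counterexample: take α = 0, β = 0.
β → β = 0 → 0 = 1
~α = ~0 = 1
(β → β) ∧ ~α = 1 ∧ 1 = 1
((β → β) ∧ ~α) → β = 1 → 0 = 0
β ∨ β = 0 ∨ 0 = 0
~β = ~0 = 1
~β → β = 1 → 0 = 0
(β ∨ β) ∧ (~β → β) = 0 ∧ 0 = 0
(((β → β) ∧ ~α) → β) ∨ ((β ∨ β) ∧ (~β → β)) = 0 ∨ 0 = 0
This gives 0, which is below 3/4.

No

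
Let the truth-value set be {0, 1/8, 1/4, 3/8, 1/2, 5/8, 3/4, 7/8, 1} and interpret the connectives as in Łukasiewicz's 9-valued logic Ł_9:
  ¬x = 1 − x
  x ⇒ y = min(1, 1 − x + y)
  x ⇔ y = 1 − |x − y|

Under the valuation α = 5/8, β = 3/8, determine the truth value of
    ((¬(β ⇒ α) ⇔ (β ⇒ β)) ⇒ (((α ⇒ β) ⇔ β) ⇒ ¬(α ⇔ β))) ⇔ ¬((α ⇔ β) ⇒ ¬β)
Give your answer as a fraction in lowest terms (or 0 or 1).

1/8

β ⇒ α = 3/8 ⇒ 5/8 = 1
¬(β ⇒ α) = ¬1 = 0
β ⇒ β = 3/8 ⇒ 3/8 = 1
¬(β ⇒ α) ⇔ (β ⇒ β) = 0 ⇔ 1 = 0
α ⇒ β = 5/8 ⇒ 3/8 = 3/4
(α ⇒ β) ⇔ β = 3/4 ⇔ 3/8 = 5/8
α ⇔ β = 5/8 ⇔ 3/8 = 3/4
¬(α ⇔ β) = ¬3/4 = 1/4
((α ⇒ β) ⇔ β) ⇒ ¬(α ⇔ β) = 5/8 ⇒ 1/4 = 5/8
(¬(β ⇒ α) ⇔ (β ⇒ β)) ⇒ (((α ⇒ β) ⇔ β) ⇒ ¬(α ⇔ β)) = 0 ⇒ 5/8 = 1
α ⇔ β = 5/8 ⇔ 3/8 = 3/4
¬β = ¬3/8 = 5/8
(α ⇔ β) ⇒ ¬β = 3/4 ⇒ 5/8 = 7/8
¬((α ⇔ β) ⇒ ¬β) = ¬7/8 = 1/8
((¬(β ⇒ α) ⇔ (β ⇒ β)) ⇒ (((α ⇒ β) ⇔ β) ⇒ ¬(α ⇔ β))) ⇔ ¬((α ⇔ β) ⇒ ¬β) = 1 ⇔ 1/8 = 1/8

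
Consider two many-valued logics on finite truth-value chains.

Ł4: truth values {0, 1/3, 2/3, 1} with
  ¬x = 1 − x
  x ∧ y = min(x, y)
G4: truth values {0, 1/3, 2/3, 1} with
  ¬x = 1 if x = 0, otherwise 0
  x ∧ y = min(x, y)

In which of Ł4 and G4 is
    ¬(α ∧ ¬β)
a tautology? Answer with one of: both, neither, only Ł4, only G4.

In Ł4: at α = 1/3, β = 0 the value is 2/3 — not a tautology.
In G4: at α = 1/3, β = 0 the value is 0 — not a tautology.

neither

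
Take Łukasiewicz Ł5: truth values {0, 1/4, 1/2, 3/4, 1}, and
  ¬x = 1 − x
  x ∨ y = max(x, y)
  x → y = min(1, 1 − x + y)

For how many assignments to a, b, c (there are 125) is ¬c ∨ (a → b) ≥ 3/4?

107

value 1: 85 assignments (counts)
value 3/4: 22 assignments (counts)
value 1/2: 12 assignments
value 1/4: 5 assignments
value 0: 1 assignment
So 107 of the 125 assignments meet the threshold.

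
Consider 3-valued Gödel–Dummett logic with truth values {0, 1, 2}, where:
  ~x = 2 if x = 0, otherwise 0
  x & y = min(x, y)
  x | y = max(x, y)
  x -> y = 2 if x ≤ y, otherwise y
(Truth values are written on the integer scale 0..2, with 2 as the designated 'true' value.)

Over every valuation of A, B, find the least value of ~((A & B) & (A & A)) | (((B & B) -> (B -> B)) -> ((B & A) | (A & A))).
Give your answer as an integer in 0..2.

Take A = 1, B = 1:
A & B = 1 & 1 = 1
A & A = 1 & 1 = 1
(A & B) & (A & A) = 1 & 1 = 1
~((A & B) & (A & A)) = ~1 = 0
B & B = 1 & 1 = 1
B -> B = 1 -> 1 = 2
(B & B) -> (B -> B) = 1 -> 2 = 2
B & A = 1 & 1 = 1
A & A = 1 & 1 = 1
(B & A) | (A & A) = 1 | 1 = 1
((B & B) -> (B -> B)) -> ((B & A) | (A & A)) = 2 -> 1 = 1
~((A & B) & (A & A)) | (((B & B) -> (B -> B)) -> ((B & A) | (A & A))) = 0 | 1 = 1
No assignment yields a value below 1, so this is the minimum.

1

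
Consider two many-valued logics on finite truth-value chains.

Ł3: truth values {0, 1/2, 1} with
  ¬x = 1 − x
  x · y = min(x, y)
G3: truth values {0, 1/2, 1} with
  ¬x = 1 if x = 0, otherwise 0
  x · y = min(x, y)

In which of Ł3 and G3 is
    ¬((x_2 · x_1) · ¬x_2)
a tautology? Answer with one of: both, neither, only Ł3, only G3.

only G3

In Ł3: at x_1 = 1/2, x_2 = 1/2 the value is 1/2 — not a tautology.
In G3: every assignment gives 1 — tautology.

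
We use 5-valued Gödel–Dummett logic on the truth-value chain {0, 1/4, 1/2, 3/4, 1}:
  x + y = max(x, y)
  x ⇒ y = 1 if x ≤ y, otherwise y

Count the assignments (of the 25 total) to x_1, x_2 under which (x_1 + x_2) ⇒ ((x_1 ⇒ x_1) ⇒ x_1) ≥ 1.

15

value 1: 15 assignments (counts)
value 3/4: 1 assignment
value 1/2: 2 assignments
value 1/4: 3 assignments
value 0: 4 assignments
So 15 of the 25 assignments meet the threshold.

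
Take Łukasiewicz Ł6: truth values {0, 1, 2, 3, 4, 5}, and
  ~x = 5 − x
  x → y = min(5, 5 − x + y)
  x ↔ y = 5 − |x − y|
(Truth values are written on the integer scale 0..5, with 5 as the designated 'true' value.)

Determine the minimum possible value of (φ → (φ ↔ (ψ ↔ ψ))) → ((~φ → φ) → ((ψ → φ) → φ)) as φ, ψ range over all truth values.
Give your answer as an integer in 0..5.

Take φ = 2, ψ = 0:
ψ ↔ ψ = 0 ↔ 0 = 5
φ ↔ (ψ ↔ ψ) = 2 ↔ 5 = 2
φ → (φ ↔ (ψ ↔ ψ)) = 2 → 2 = 5
~φ = ~2 = 3
~φ → φ = 3 → 2 = 4
ψ → φ = 0 → 2 = 5
(ψ → φ) → φ = 5 → 2 = 2
(~φ → φ) → ((ψ → φ) → φ) = 4 → 2 = 3
(φ → (φ ↔ (ψ ↔ ψ))) → ((~φ → φ) → ((ψ → φ) → φ)) = 5 → 3 = 3
No assignment yields a value below 3, so this is the minimum.

3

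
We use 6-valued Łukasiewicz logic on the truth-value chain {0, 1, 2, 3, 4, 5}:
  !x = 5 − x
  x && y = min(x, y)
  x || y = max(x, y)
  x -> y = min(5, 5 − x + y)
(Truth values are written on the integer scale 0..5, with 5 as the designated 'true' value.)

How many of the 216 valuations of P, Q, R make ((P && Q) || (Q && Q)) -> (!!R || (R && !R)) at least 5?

126

value 5: 126 assignments (counts)
value 4: 30 assignments
value 3: 24 assignments
value 2: 18 assignments
value 1: 12 assignments
value 0: 6 assignments
So 126 of the 216 assignments meet the threshold.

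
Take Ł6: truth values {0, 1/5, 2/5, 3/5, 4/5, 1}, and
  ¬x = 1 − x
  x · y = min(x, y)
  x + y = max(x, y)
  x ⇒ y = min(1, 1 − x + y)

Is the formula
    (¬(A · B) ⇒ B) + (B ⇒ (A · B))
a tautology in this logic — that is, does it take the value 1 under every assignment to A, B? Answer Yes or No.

No

Counterexample: take A = 0, B = 1/5.
A · B = 0 · 1/5 = 0
¬(A · B) = ¬0 = 1
¬(A · B) ⇒ B = 1 ⇒ 1/5 = 1/5
A · B = 0 · 1/5 = 0
B ⇒ (A · B) = 1/5 ⇒ 0 = 4/5
(¬(A · B) ⇒ B) + (B ⇒ (A · B)) = 1/5 + 4/5 = 4/5
This gives 4/5 ≠ 1.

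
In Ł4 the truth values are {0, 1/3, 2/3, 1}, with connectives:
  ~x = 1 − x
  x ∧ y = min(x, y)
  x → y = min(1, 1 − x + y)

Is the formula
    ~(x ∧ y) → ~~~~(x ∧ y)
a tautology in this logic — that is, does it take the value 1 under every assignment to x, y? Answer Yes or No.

No

Counterexample: take x = 0, y = 0.
x ∧ y = 0 ∧ 0 = 0
~(x ∧ y) = ~0 = 1
x ∧ y = 0 ∧ 0 = 0
~(x ∧ y) = ~0 = 1
~~(x ∧ y) = ~1 = 0
~~~(x ∧ y) = ~0 = 1
~~~~(x ∧ y) = ~1 = 0
~(x ∧ y) → ~~~~(x ∧ y) = 1 → 0 = 0
This gives 0 ≠ 1.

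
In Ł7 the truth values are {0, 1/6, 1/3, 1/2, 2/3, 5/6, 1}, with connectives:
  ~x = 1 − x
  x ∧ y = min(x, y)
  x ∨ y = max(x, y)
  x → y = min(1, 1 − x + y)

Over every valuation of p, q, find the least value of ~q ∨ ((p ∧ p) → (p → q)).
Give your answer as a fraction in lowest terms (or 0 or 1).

1/2

Take p = 1, q = 1/2:
~q = ~1/2 = 1/2
p ∧ p = 1 ∧ 1 = 1
p → q = 1 → 1/2 = 1/2
(p ∧ p) → (p → q) = 1 → 1/2 = 1/2
~q ∨ ((p ∧ p) → (p → q)) = 1/2 ∨ 1/2 = 1/2
No assignment yields a value below 1/2, so this is the minimum.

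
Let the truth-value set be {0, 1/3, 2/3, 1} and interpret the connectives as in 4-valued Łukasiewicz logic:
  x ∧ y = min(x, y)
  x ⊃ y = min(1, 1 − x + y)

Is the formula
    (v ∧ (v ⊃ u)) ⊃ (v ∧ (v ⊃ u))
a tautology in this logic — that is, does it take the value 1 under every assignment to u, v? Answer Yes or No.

Yes

u = 0, v = 0 ↦ 1
u = 0, v = 1/3 ↦ 1
u = 0, v = 2/3 ↦ 1
u = 0, v = 1 ↦ 1
u = 1/3, v = 0 ↦ 1
u = 1/3, v = 1/3 ↦ 1
u = 1/3, v = 2/3 ↦ 1
u = 1/3, v = 1 ↦ 1
u = 2/3, v = 0 ↦ 1
u = 2/3, v = 1/3 ↦ 1
u = 2/3, v = 2/3 ↦ 1
u = 2/3, v = 1 ↦ 1
u = 1, v = 0 ↦ 1
u = 1, v = 1/3 ↦ 1
u = 1, v = 2/3 ↦ 1
u = 1, v = 1 ↦ 1
Every assignment gives a value ≥ 1.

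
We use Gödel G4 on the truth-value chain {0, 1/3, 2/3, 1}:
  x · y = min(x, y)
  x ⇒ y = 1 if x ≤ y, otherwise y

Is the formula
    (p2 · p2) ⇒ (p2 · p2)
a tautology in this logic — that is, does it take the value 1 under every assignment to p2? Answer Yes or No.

Yes

p2 = 0 ↦ 1
p2 = 1/3 ↦ 1
p2 = 2/3 ↦ 1
p2 = 1 ↦ 1
Every assignment gives a value ≥ 1.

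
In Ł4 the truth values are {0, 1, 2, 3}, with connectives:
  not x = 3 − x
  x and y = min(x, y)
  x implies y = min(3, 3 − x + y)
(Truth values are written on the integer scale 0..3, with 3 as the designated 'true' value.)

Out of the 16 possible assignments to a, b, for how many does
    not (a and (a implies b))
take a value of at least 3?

a = 0, b = 0 ↦ 3  ≥
a = 0, b = 1 ↦ 3  ≥
a = 0, b = 2 ↦ 3  ≥
a = 0, b = 3 ↦ 3  ≥
a = 1, b = 0 ↦ 2  <
a = 1, b = 1 ↦ 2  <
a = 1, b = 2 ↦ 2  <
a = 1, b = 3 ↦ 2  <
a = 2, b = 0 ↦ 2  <
a = 2, b = 1 ↦ 1  <
a = 2, b = 2 ↦ 1  <
a = 2, b = 3 ↦ 1  <
a = 3, b = 0 ↦ 3  ≥
a = 3, b = 1 ↦ 2  <
a = 3, b = 2 ↦ 1  <
a = 3, b = 3 ↦ 0  <
So 5 of the 16 assignments meet the threshold.

5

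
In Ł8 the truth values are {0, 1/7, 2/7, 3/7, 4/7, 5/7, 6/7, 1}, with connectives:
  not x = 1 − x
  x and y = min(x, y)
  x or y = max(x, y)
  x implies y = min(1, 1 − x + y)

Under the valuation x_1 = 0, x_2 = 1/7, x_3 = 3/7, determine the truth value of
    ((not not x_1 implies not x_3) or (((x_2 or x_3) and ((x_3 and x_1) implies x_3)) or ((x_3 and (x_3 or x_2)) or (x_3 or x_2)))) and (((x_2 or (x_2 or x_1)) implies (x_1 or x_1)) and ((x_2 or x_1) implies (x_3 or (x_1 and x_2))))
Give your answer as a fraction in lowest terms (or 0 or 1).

not x_1 = not 0 = 1
not not x_1 = not 1 = 0
not x_3 = not 3/7 = 4/7
not not x_1 implies not x_3 = 0 implies 4/7 = 1
x_2 or x_3 = 1/7 or 3/7 = 3/7
x_3 and x_1 = 3/7 and 0 = 0
(x_3 and x_1) implies x_3 = 0 implies 3/7 = 1
(x_2 or x_3) and ((x_3 and x_1) implies x_3) = 3/7 and 1 = 3/7
x_3 or x_2 = 3/7 or 1/7 = 3/7
x_3 and (x_3 or x_2) = 3/7 and 3/7 = 3/7
x_3 or x_2 = 3/7 or 1/7 = 3/7
(x_3 and (x_3 or x_2)) or (x_3 or x_2) = 3/7 or 3/7 = 3/7
((x_2 or x_3) and ((x_3 and x_1) implies x_3)) or ((x_3 and (x_3 or x_2)) or (x_3 or x_2)) = 3/7 or 3/7 = 3/7
(not not x_1 implies not x_3) or (((x_2 or x_3) and ((x_3 and x_1) implies x_3)) or ((x_3 and (x_3 or x_2)) or (x_3 or x_2))) = 1 or 3/7 = 1
x_2 or x_1 = 1/7 or 0 = 1/7
x_2 or (x_2 or x_1) = 1/7 or 1/7 = 1/7
x_1 or x_1 = 0 or 0 = 0
(x_2 or (x_2 or x_1)) implies (x_1 or x_1) = 1/7 implies 0 = 6/7
x_2 or x_1 = 1/7 or 0 = 1/7
x_1 and x_2 = 0 and 1/7 = 0
x_3 or (x_1 and x_2) = 3/7 or 0 = 3/7
(x_2 or x_1) implies (x_3 or (x_1 and x_2)) = 1/7 implies 3/7 = 1
((x_2 or (x_2 or x_1)) implies (x_1 or x_1)) and ((x_2 or x_1) implies (x_3 or (x_1 and x_2))) = 6/7 and 1 = 6/7
((not not x_1 implies not x_3) or (((x_2 or x_3) and ((x_3 and x_1) implies x_3)) or ((x_3 and (x_3 or x_2)) or (x_3 or x_2)))) and (((x_2 or (x_2 or x_1)) implies (x_1 or x_1)) and ((x_2 or x_1) implies (x_3 or (x_1 and x_2)))) = 1 and 6/7 = 6/7

6/7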